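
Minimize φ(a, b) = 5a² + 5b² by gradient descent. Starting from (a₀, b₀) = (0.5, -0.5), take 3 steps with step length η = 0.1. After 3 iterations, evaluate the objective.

∇φ = (10a, 10b)
Step 1: at (0.5, -0.5), ∇φ = (5, -5) → (0.5, -0.5) − 0.1·(5, -5) = (0, 0)
Step 2: at (0, 0), ∇φ = (0, 0) → (0, 0) − 0.1·(0, 0) = (0, 0)
Step 3: at (0, 0), ∇φ = (0, 0) → (0, 0) − 0.1·(0, 0) = (0, 0)
φ(0, 0) = 0

0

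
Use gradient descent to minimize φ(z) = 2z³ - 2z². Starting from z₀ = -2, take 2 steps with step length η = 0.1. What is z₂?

-23.504

φ′(z) = 6z² - 4z
z₁ = -2 − 0.1·32 = -5.2
z₂ = -5.2 − 0.1·183.04 = -23.504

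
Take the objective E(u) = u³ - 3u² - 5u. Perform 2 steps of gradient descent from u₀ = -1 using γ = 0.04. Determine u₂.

-1.399872

E′(u) = 3u² - 6u - 5
Step 1: E′(-1) = 4; u₁ = -1 − 0.04·4 = -1.16
Step 2: E′(-1.16) = 5.9968; u₂ = -1.16 − 0.04·5.9968 = -1.399872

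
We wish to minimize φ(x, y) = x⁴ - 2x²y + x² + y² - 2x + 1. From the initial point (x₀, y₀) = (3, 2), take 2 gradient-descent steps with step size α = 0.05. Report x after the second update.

∇φ = (4x³ - 4xy + 2x - 2, -2x² + 2y)
(x₁, y₁) = (3, 2) − 0.05·(88, -14) = (-1.4, 2.7)
(x₂, y₂) = (-1.4, 2.7) − 0.05·(-0.656, 1.48) = (-1.3672, 2.626)
x = -1.3672

-1.3672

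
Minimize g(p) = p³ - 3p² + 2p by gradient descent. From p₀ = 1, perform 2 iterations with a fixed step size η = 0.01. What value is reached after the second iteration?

g′(p) = 3p² - 6p + 2
p₁ = 1 − 0.01·(-1) = 1.01
p₂ = 1.01 − 0.01·(-0.9997) = 1.019997

1.019997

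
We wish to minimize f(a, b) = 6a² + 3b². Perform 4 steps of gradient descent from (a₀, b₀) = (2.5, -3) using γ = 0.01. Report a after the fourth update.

∇f = (12a, 6b)
(a₁, b₁) = (2.5, -3) − 0.01·(30, -18) = (2.2, -2.82)
(a₂, b₂) = (2.2, -2.82) − 0.01·(26.4, -16.92) = (1.936, -2.6508)
(a₃, b₃) = (1.936, -2.6508) − 0.01·(23.232, -15.9048) = (1.70368, -2.491752)
(a₄, b₄) = (1.70368, -2.491752) − 0.01·(20.44416, -14.950512) = (1.4992384, -2.34224688)
a = 1.4992384

1.4992384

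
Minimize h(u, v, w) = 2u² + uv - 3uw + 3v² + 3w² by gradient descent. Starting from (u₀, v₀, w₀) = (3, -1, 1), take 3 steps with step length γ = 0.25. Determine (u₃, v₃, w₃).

(-0.0625, -0.28125, 1.09375)

∇h = (4u + v - 3w, u + 6v, -3u + 6w)
(u₁, v₁, w₁) = (3, -1, 1) − 0.25·(8, -3, -3) = (1, -0.25, 1.75)
(u₂, v₂, w₂) = (1, -0.25, 1.75) − 0.25·(-1.5, -0.5, 7.5) = (1.375, -0.125, -0.125)
(u₃, v₃, w₃) = (1.375, -0.125, -0.125) − 0.25·(5.75, 0.625, -4.875) = (-0.0625, -0.28125, 1.09375)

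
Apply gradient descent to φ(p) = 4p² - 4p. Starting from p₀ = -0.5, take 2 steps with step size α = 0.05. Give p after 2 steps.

0.14

φ′(p) = 8p - 4
Step 1: φ′(-0.5) = -8; p₁ = -0.5 − 0.05·(-8) = -0.1
Step 2: φ′(-0.1) = -4.8; p₂ = -0.1 − 0.05·(-4.8) = 0.14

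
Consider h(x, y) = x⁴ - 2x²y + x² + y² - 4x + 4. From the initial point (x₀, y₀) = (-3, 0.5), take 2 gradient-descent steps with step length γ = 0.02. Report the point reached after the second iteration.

∇h = (4x³ - 4xy + 2x - 4, -2x² + 2y)
Step 1: at (-3, 0.5), ∇h = (-112, -17) → (-3, 0.5) − 0.02·(-112, -17) = (-0.76, 0.84)
Step 2: at (-0.76, 0.84), ∇h = (-4.722304, 0.5248) → (-0.76, 0.84) − 0.02·(-4.722304, 0.5248) = (-0.66555392, 0.829504)

(-0.66555392, 0.829504)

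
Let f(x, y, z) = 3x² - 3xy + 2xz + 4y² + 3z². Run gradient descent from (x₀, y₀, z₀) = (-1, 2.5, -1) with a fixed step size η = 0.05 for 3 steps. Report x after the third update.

∇f = (6x - 3y + 2z, -3x + 8y, 2x + 6z)
(x₁, y₁, z₁) = (-1, 2.5, -1) − 0.05·(-15.5, 23, -8) = (-0.225, 1.35, -0.6)
(x₂, y₂, z₂) = (-0.225, 1.35, -0.6) − 0.05·(-6.6, 11.475, -4.05) = (0.105, 0.77625, -0.3975)
(x₃, y₃, z₃) = (0.105, 0.77625, -0.3975) − 0.05·(-2.49375, 5.895, -2.175) = (0.2296875, 0.4815, -0.28875)
x = 0.2296875

0.2296875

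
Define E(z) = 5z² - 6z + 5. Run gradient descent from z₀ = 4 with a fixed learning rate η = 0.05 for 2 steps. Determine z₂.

E′(z) = 10z - 6
Step 1: E′(4) = 34; z₁ = 4 − 0.05·34 = 2.3
Step 2: E′(2.3) = 17; z₂ = 2.3 − 0.05·17 = 1.45

1.45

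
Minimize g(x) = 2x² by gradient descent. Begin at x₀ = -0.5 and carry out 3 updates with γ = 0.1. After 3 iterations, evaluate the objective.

g′(x) = 4x
x₁ = -0.5 − 0.1·(-2) = -0.3
x₂ = -0.3 − 0.1·(-1.2) = -0.18
x₃ = -0.18 − 0.1·(-0.72) = -0.108
g(-0.108) = 0.023328

0.023328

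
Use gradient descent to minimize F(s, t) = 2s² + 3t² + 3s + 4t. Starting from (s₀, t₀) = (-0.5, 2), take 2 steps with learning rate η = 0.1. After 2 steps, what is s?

∇F = (4s + 3, 6t + 4)
(s₁, t₁) = (-0.5, 2) − 0.1·(1, 16) = (-0.6, 0.4)
(s₂, t₂) = (-0.6, 0.4) − 0.1·(0.6, 6.4) = (-0.66, -0.24)
s = -0.66

-0.66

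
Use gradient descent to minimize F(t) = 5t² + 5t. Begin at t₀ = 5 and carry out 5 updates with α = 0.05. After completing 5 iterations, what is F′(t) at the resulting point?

F′(t) = 10t + 5
Step 1: F′(5) = 55; t₁ = 5 − 0.05·55 = 2.25
Step 2: F′(2.25) = 27.5; t₂ = 2.25 − 0.05·27.5 = 0.875
Step 3: F′(0.875) = 13.75; t₃ = 0.875 − 0.05·13.75 = 0.1875
Step 4: F′(0.1875) = 6.875; t₄ = 0.1875 − 0.05·6.875 = -0.15625
Step 5: F′(-0.15625) = 3.4375; t₅ = -0.15625 − 0.05·3.4375 = -0.328125
F′(t) at (-0.328125) = 1.71875

1.71875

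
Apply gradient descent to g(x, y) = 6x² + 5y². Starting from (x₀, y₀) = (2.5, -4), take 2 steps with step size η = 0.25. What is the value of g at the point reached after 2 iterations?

1005

∇g = (12x, 10y)
Step 1: at (2.5, -4), ∇g = (30, -40) → (2.5, -4) − 0.25·(30, -40) = (-5, 6)
Step 2: at (-5, 6), ∇g = (-60, 60) → (-5, 6) − 0.25·(-60, 60) = (10, -9)
g(10, -9) = 1005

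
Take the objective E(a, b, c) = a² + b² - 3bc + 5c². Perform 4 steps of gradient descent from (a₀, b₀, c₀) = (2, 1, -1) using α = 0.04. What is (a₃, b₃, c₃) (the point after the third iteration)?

∇E = (2a, 2b - 3c, -3b + 10c)
Step 1: at (2, 1, -1), ∇E = (4, 5, -13) → (2, 1, -1) − 0.04·(4, 5, -13) = (1.84, 0.8, -0.48)
Step 2: at (1.84, 0.8, -0.48), ∇E = (3.68, 3.04, -7.2) → (1.84, 0.8, -0.48) − 0.04·(3.68, 3.04, -7.2) = (1.6928, 0.6784, -0.192)
Step 3: at (1.6928, 0.6784, -0.192), ∇E = (3.3856, 1.9328, -3.9552) → (1.6928, 0.6784, -0.192) − 0.04·(3.3856, 1.9328, -3.9552) = (1.557376, 0.601088, -0.033792)

(1.557376, 0.601088, -0.033792)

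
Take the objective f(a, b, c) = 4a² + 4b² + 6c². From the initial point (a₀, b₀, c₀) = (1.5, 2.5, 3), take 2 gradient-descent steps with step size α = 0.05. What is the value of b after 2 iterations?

0.9

∇f = (8a, 8b, 12c)
(a₁, b₁, c₁) = (1.5, 2.5, 3) − 0.05·(12, 20, 36) = (0.9, 1.5, 1.2)
(a₂, b₂, c₂) = (0.9, 1.5, 1.2) − 0.05·(7.2, 12, 14.4) = (0.54, 0.9, 0.48)
b = 0.9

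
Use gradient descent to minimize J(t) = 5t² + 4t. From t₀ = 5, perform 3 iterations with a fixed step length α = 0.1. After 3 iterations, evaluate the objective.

-0.8

J′(t) = 10t + 4
t₁ = 5 − 0.1·54 = -0.4
t₂ = -0.4 − 0.1·0 = -0.4
t₃ = -0.4 − 0.1·0 = -0.4
J(-0.4) = -0.8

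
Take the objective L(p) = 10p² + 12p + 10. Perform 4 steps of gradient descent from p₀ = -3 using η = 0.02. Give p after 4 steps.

-0.91104

L′(p) = 20p + 12
Step 1: L′(-3) = -48; p₁ = -3 − 0.02·(-48) = -2.04
Step 2: L′(-2.04) = -28.8; p₂ = -2.04 − 0.02·(-28.8) = -1.464
Step 3: L′(-1.464) = -17.28; p₃ = -1.464 − 0.02·(-17.28) = -1.1184
Step 4: L′(-1.1184) = -10.368; p₄ = -1.1184 − 0.02·(-10.368) = -0.91104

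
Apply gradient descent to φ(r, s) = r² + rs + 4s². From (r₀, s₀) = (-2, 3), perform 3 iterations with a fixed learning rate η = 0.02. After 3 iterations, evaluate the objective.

14.192097496

∇φ = (2r + s, r + 8s)
Step 1: at (-2, 3), ∇φ = (-1, 22) → (-2, 3) − 0.02·(-1, 22) = (-1.98, 2.56)
Step 2: at (-1.98, 2.56), ∇φ = (-1.4, 18.5) → (-1.98, 2.56) − 0.02·(-1.4, 18.5) = (-1.952, 2.19)
Step 3: at (-1.952, 2.19), ∇φ = (-1.714, 15.568) → (-1.952, 2.19) − 0.02·(-1.714, 15.568) = (-1.91772, 1.87864)
φ(-1.91772, 1.87864) = 14.192097496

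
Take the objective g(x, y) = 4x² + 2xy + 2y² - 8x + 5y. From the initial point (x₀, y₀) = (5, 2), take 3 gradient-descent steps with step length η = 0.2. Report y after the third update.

-2.712

∇g = (8x + 2y - 8, 2x + 4y + 5)
Step 1: at (5, 2), ∇g = (36, 23) → (5, 2) − 0.2·(36, 23) = (-2.2, -2.6)
Step 2: at (-2.2, -2.6), ∇g = (-30.8, -9.8) → (-2.2, -2.6) − 0.2·(-30.8, -9.8) = (3.96, -0.64)
Step 3: at (3.96, -0.64), ∇g = (22.4, 10.36) → (3.96, -0.64) − 0.2·(22.4, 10.36) = (-0.52, -2.712)
y = -2.712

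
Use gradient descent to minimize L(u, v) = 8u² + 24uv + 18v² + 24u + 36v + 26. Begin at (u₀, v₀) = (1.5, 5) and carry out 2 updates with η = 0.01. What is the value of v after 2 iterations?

∇L = (16u + 24v + 24, 24u + 36v + 36)
(u₁, v₁) = (1.5, 5) − 0.01·(168, 252) = (-0.18, 2.48)
(u₂, v₂) = (-0.18, 2.48) − 0.01·(80.64, 120.96) = (-0.9864, 1.2704)
v = 1.2704

1.2704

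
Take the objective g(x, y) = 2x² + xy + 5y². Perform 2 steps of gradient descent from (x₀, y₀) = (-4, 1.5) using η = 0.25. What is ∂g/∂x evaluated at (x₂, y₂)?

3.21875

∇g = (4x + y, x + 10y)
(x₁, y₁) = (-4, 1.5) − 0.25·(-14.5, 11) = (-0.375, -1.25)
(x₂, y₂) = (-0.375, -1.25) − 0.25·(-2.75, -12.875) = (0.3125, 1.96875)
∂g/∂x at (0.3125, 1.96875) = 3.21875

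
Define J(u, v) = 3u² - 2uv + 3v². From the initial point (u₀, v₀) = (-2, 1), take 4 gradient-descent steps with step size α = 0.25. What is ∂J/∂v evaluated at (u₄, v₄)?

∇J = (6u - 2v, -2u + 6v)
(u₁, v₁) = (-2, 1) − 0.25·(-14, 10) = (1.5, -1.5)
(u₂, v₂) = (1.5, -1.5) − 0.25·(12, -12) = (-1.5, 1.5)
(u₃, v₃) = (-1.5, 1.5) − 0.25·(-12, 12) = (1.5, -1.5)
(u₄, v₄) = (1.5, -1.5) − 0.25·(12, -12) = (-1.5, 1.5)
∂J/∂v at (-1.5, 1.5) = 12

12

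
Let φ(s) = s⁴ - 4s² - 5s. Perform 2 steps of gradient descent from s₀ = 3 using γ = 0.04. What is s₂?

-0.01054464

φ′(s) = 4s³ - 8s - 5
Step 1: φ′(3) = 79; s₁ = 3 − 0.04·79 = -0.16
Step 2: φ′(-0.16) = -3.736384; s₂ = -0.16 − 0.04·(-3.736384) = -0.01054464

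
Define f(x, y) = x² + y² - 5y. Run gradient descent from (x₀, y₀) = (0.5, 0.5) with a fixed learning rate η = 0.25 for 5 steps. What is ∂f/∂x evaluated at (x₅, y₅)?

∇f = (2x, 2y - 5)
Step 1: at (0.5, 0.5), ∇f = (1, -4) → (0.5, 0.5) − 0.25·(1, -4) = (0.25, 1.5)
Step 2: at (0.25, 1.5), ∇f = (0.5, -2) → (0.25, 1.5) − 0.25·(0.5, -2) = (0.125, 2)
Step 3: at (0.125, 2), ∇f = (0.25, -1) → (0.125, 2) − 0.25·(0.25, -1) = (0.0625, 2.25)
Step 4: at (0.0625, 2.25), ∇f = (0.125, -0.5) → (0.0625, 2.25) − 0.25·(0.125, -0.5) = (0.03125, 2.375)
Step 5: at (0.03125, 2.375), ∇f = (0.0625, -0.25) → (0.03125, 2.375) − 0.25·(0.0625, -0.25) = (0.015625, 2.4375)
∂f/∂x at (0.015625, 2.4375) = 0.03125

0.03125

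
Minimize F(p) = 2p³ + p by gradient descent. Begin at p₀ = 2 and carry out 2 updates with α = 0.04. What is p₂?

F′(p) = 6p² + 1
p₁ = 2 − 0.04·25 = 1
p₂ = 1 − 0.04·7 = 0.72

0.72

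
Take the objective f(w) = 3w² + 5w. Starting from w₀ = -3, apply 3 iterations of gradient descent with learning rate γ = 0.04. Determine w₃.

f′(w) = 6w + 5
Step 1: f′(-3) = -13; w₁ = -3 − 0.04·(-13) = -2.48
Step 2: f′(-2.48) = -9.88; w₂ = -2.48 − 0.04·(-9.88) = -2.0848
Step 3: f′(-2.0848) = -7.5088; w₃ = -2.0848 − 0.04·(-7.5088) = -1.784448

-1.784448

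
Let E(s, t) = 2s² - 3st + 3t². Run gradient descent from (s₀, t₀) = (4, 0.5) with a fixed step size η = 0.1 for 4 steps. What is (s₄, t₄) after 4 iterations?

∇E = (4s - 3t, -3s + 6t)
(s₁, t₁) = (4, 0.5) − 0.1·(14.5, -9) = (2.55, 1.4)
(s₂, t₂) = (2.55, 1.4) − 0.1·(6, 0.75) = (1.95, 1.325)
(s₃, t₃) = (1.95, 1.325) − 0.1·(3.825, 2.1) = (1.5675, 1.115)
(s₄, t₄) = (1.5675, 1.115) − 0.1·(2.925, 1.9875) = (1.275, 0.91625)

(1.275, 0.91625)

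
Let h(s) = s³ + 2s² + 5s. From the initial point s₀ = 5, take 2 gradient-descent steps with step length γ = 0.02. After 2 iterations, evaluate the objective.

h′(s) = 3s² + 4s + 5
s₁ = 5 − 0.02·100 = 3
s₂ = 3 − 0.02·44 = 2.12
h(2.12) = 29.116928

29.116928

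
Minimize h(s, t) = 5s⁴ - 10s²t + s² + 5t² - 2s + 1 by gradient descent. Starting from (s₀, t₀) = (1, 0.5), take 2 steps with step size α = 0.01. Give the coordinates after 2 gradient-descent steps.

(0.8552, 0.576)

∇h = (20s³ - 20st + 2s - 2, -10s² + 10t)
Step 1: at (1, 0.5), ∇h = (10, -5) → (1, 0.5) − 0.01·(10, -5) = (0.9, 0.55)
Step 2: at (0.9, 0.55), ∇h = (4.48, -2.6) → (0.9, 0.55) − 0.01·(4.48, -2.6) = (0.8552, 0.576)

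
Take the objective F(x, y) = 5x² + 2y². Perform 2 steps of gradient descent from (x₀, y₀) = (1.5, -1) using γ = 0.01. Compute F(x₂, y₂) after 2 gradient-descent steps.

∇F = (10x, 4y)
(x₁, y₁) = (1.5, -1) − 0.01·(15, -4) = (1.35, -0.96)
(x₂, y₂) = (1.35, -0.96) − 0.01·(13.5, -3.84) = (1.215, -0.9216)
F(1.215, -0.9216) = 9.07981812

9.07981812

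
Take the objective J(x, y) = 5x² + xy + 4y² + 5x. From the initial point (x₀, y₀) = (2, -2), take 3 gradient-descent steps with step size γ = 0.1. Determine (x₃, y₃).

∇J = (10x + y + 5, x + 8y)
Step 1: at (2, -2), ∇J = (23, -14) → (2, -2) − 0.1·(23, -14) = (-0.3, -0.6)
Step 2: at (-0.3, -0.6), ∇J = (1.4, -5.1) → (-0.3, -0.6) − 0.1·(1.4, -5.1) = (-0.44, -0.09)
Step 3: at (-0.44, -0.09), ∇J = (0.51, -1.16) → (-0.44, -0.09) − 0.1·(0.51, -1.16) = (-0.491, 0.026)

(-0.491, 0.026)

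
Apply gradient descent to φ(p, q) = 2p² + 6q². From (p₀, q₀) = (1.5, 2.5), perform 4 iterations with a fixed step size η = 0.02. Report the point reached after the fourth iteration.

(1.07458944, 0.8340544)

∇φ = (4p, 12q)
Step 1: at (1.5, 2.5), ∇φ = (6, 30) → (1.5, 2.5) − 0.02·(6, 30) = (1.38, 1.9)
Step 2: at (1.38, 1.9), ∇φ = (5.52, 22.8) → (1.38, 1.9) − 0.02·(5.52, 22.8) = (1.2696, 1.444)
Step 3: at (1.2696, 1.444), ∇φ = (5.0784, 17.328) → (1.2696, 1.444) − 0.02·(5.0784, 17.328) = (1.168032, 1.09744)
Step 4: at (1.168032, 1.09744), ∇φ = (4.672128, 13.16928) → (1.168032, 1.09744) − 0.02·(4.672128, 13.16928) = (1.07458944, 0.8340544)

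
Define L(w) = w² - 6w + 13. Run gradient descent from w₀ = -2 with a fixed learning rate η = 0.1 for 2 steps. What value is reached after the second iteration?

L′(w) = 2w - 6
Step 1: L′(-2) = -10; w₁ = -2 − 0.1·(-10) = -1
Step 2: L′(-1) = -8; w₂ = -1 − 0.1·(-8) = -0.2

-0.2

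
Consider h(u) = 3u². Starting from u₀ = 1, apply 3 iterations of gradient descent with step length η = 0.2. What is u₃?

h′(u) = 6u
u₁ = 1 − 0.2·6 = -0.2
u₂ = -0.2 − 0.2·(-1.2) = 0.04
u₃ = 0.04 − 0.2·0.24 = -0.008

-0.008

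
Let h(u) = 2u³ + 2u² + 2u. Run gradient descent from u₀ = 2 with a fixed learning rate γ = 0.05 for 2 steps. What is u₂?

h′(u) = 6u² + 4u + 2
Step 1: h′(2) = 34; u₁ = 2 − 0.05·34 = 0.3
Step 2: h′(0.3) = 3.74; u₂ = 0.3 − 0.05·3.74 = 0.113

0.113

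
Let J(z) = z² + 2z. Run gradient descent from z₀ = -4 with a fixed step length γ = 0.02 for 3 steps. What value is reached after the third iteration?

J′(z) = 2z + 2
z₁ = -4 − 0.02·(-6) = -3.88
z₂ = -3.88 − 0.02·(-5.76) = -3.7648
z₃ = -3.7648 − 0.02·(-5.5296) = -3.654208

-3.654208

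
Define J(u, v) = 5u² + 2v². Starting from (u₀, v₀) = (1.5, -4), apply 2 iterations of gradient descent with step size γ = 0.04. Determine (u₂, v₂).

∇J = (10u, 4v)
Step 1: at (1.5, -4), ∇J = (15, -16) → (1.5, -4) − 0.04·(15, -16) = (0.9, -3.36)
Step 2: at (0.9, -3.36), ∇J = (9, -13.44) → (0.9, -3.36) − 0.04·(9, -13.44) = (0.54, -2.8224)

(0.54, -2.8224)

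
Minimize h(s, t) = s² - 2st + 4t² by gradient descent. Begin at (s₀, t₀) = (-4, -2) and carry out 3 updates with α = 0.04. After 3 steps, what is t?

∇h = (2s - 2t, -2s + 8t)
Step 1: at (-4, -2), ∇h = (-4, -8) → (-4, -2) − 0.04·(-4, -8) = (-3.84, -1.68)
Step 2: at (-3.84, -1.68), ∇h = (-4.32, -5.76) → (-3.84, -1.68) − 0.04·(-4.32, -5.76) = (-3.6672, -1.4496)
Step 3: at (-3.6672, -1.4496), ∇h = (-4.4352, -4.2624) → (-3.6672, -1.4496) − 0.04·(-4.4352, -4.2624) = (-3.489792, -1.279104)
t = -1.279104

-1.279104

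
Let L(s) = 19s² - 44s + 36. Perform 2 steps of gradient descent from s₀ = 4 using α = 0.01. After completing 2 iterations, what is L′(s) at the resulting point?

41.5152

L′(s) = 38s - 44
s₁ = 4 − 0.01·108 = 2.92
s₂ = 2.92 − 0.01·66.96 = 2.2504
L′(s) at (2.2504) = 41.5152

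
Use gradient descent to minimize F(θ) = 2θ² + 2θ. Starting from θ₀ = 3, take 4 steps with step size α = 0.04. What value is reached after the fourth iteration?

1.24254976

F′(θ) = 4θ + 2
θ₁ = 3 − 0.04·14 = 2.44
θ₂ = 2.44 − 0.04·11.76 = 1.9696
θ₃ = 1.9696 − 0.04·9.8784 = 1.574464
θ₄ = 1.574464 − 0.04·8.297856 = 1.24254976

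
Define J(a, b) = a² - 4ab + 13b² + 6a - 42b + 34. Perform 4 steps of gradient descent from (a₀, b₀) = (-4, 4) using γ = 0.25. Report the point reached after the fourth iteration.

∇J = (2a - 4b + 6, -4a + 26b - 42)
(a₁, b₁) = (-4, 4) − 0.25·(-18, 78) = (0.5, -15.5)
(a₂, b₂) = (0.5, -15.5) − 0.25·(69, -447) = (-16.75, 96.25)
(a₃, b₃) = (-16.75, 96.25) − 0.25·(-412.5, 2527.5) = (86.375, -535.625)
(a₄, b₄) = (86.375, -535.625) − 0.25·(2321.25, -14313.75) = (-493.9375, 3042.8125)

(-493.9375, 3042.8125)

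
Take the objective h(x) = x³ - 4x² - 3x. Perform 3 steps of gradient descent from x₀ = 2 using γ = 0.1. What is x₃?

2.9997813

h′(x) = 3x² - 8x - 3
Step 1: h′(2) = -7; x₁ = 2 − 0.1·(-7) = 2.7
Step 2: h′(2.7) = -2.73; x₂ = 2.7 − 0.1·(-2.73) = 2.973
Step 3: h′(2.973) = -0.267813; x₃ = 2.973 − 0.1·(-0.267813) = 2.9997813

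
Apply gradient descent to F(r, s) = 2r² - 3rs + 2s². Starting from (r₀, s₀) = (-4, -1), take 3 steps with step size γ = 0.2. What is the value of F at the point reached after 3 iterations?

1.702912

∇F = (4r - 3s, -3r + 4s)
(r₁, s₁) = (-4, -1) − 0.2·(-13, 8) = (-1.4, -2.6)
(r₂, s₂) = (-1.4, -2.6) − 0.2·(2.2, -6.2) = (-1.84, -1.36)
(r₃, s₃) = (-1.84, -1.36) − 0.2·(-3.28, 0.08) = (-1.184, -1.376)
F(-1.184, -1.376) = 1.702912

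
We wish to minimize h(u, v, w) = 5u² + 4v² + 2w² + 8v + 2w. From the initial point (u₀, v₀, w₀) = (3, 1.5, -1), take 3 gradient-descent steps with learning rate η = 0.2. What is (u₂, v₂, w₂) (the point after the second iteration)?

(3, -0.1, -0.52)

∇h = (10u, 8v + 8, 4w + 2)
(u₁, v₁, w₁) = (3, 1.5, -1) − 0.2·(30, 20, -2) = (-3, -2.5, -0.6)
(u₂, v₂, w₂) = (-3, -2.5, -0.6) − 0.2·(-30, -12, -0.4) = (3, -0.1, -0.52)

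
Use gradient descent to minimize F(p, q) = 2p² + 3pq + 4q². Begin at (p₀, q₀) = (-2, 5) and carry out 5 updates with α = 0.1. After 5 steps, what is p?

∇F = (4p + 3q, 3p + 8q)
(p₁, q₁) = (-2, 5) − 0.1·(7, 34) = (-2.7, 1.6)
(p₂, q₂) = (-2.7, 1.6) − 0.1·(-6, 4.7) = (-2.1, 1.13)
(p₃, q₃) = (-2.1, 1.13) − 0.1·(-5.01, 2.74) = (-1.599, 0.856)
(p₄, q₄) = (-1.599, 0.856) − 0.1·(-3.828, 2.051) = (-1.2162, 0.6509)
(p₅, q₅) = (-1.2162, 0.6509) − 0.1·(-2.9121, 1.5586) = (-0.92499, 0.49504)
p = -0.92499

-0.92499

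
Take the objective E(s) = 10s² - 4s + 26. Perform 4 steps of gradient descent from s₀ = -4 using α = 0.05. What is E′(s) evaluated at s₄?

0

E′(s) = 20s - 4
s₁ = -4 − 0.05·(-84) = 0.2
s₂ = 0.2 − 0.05·0 = 0.2
s₃ = 0.2 − 0.05·0 = 0.2
s₄ = 0.2 − 0.05·0 = 0.2
E′(s) at (0.2) = 0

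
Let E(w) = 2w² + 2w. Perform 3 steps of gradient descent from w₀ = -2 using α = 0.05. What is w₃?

E′(w) = 4w + 2
Step 1: E′(-2) = -6; w₁ = -2 − 0.05·(-6) = -1.7
Step 2: E′(-1.7) = -4.8; w₂ = -1.7 − 0.05·(-4.8) = -1.46
Step 3: E′(-1.46) = -3.84; w₃ = -1.46 − 0.05·(-3.84) = -1.268

-1.268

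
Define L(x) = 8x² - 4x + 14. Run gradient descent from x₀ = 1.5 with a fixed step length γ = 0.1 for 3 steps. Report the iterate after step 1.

-0.5

L′(x) = 16x - 4
x₁ = 1.5 − 0.1·20 = -0.5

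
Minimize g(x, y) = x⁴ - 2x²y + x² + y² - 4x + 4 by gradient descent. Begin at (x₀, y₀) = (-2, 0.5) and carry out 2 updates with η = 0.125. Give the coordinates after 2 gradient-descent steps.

∇g = (4x³ - 4xy + 2x - 4, -2x² + 2y)
Step 1: at (-2, 0.5), ∇g = (-36, -7) → (-2, 0.5) − 0.125·(-36, -7) = (2.5, 1.375)
Step 2: at (2.5, 1.375), ∇g = (49.75, -9.75) → (2.5, 1.375) − 0.125·(49.75, -9.75) = (-3.71875, 2.59375)

(-3.71875, 2.59375)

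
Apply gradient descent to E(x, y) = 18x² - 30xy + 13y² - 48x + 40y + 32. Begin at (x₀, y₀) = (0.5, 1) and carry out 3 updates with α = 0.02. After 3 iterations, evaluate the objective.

0.020891256832

∇E = (36x - 30y - 48, -30x + 26y + 40)
Step 1: at (0.5, 1), ∇E = (-60, 51) → (0.5, 1) − 0.02·(-60, 51) = (1.7, -0.02)
Step 2: at (1.7, -0.02), ∇E = (13.8, -11.52) → (1.7, -0.02) − 0.02·(13.8, -11.52) = (1.424, 0.2104)
Step 3: at (1.424, 0.2104), ∇E = (-3.048, 2.7504) → (1.424, 0.2104) − 0.02·(-3.048, 2.7504) = (1.48496, 0.155392)
E(1.48496, 0.155392) = 0.020891256832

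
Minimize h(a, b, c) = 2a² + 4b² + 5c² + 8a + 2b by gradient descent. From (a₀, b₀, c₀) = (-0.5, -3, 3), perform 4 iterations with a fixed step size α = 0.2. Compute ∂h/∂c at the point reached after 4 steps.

∇h = (4a + 8, 8b + 2, 10c)
(a₁, b₁, c₁) = (-0.5, -3, 3) − 0.2·(6, -22, 30) = (-1.7, 1.4, -3)
(a₂, b₂, c₂) = (-1.7, 1.4, -3) − 0.2·(1.2, 13.2, -30) = (-1.94, -1.24, 3)
(a₃, b₃, c₃) = (-1.94, -1.24, 3) − 0.2·(0.24, -7.92, 30) = (-1.988, 0.344, -3)
(a₄, b₄, c₄) = (-1.988, 0.344, -3) − 0.2·(0.048, 4.752, -30) = (-1.9976, -0.6064, 3)
∂h/∂c at (-1.9976, -0.6064, 3) = 30

30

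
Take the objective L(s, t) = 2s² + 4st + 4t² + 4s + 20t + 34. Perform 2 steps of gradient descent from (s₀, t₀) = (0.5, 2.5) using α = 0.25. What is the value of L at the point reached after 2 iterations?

∇L = (4s + 4t + 4, 4s + 8t + 20)
Step 1: at (0.5, 2.5), ∇L = (16, 42) → (0.5, 2.5) − 0.25·(16, 42) = (-3.5, -8)
Step 2: at (-3.5, -8), ∇L = (-42, -58) → (-3.5, -8) − 0.25·(-42, -58) = (7, 6.5)
L(7, 6.5) = 641

641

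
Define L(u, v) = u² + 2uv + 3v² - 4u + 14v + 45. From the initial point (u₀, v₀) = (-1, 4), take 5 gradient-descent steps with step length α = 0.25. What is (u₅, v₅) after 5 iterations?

∇L = (2u + 2v - 4, 2u + 6v + 14)
(u₁, v₁) = (-1, 4) − 0.25·(2, 36) = (-1.5, -5)
(u₂, v₂) = (-1.5, -5) − 0.25·(-17, -19) = (2.75, -0.25)
(u₃, v₃) = (2.75, -0.25) − 0.25·(1, 18) = (2.5, -4.75)
(u₄, v₄) = (2.5, -4.75) − 0.25·(-8.5, -9.5) = (4.625, -2.375)
(u₅, v₅) = (4.625, -2.375) − 0.25·(0.5, 9) = (4.5, -4.625)

(4.5, -4.625)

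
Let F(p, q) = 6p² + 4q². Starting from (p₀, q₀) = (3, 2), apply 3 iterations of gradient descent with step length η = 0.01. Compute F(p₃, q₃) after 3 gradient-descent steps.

34.77950070784

∇F = (12p, 8q)
Step 1: at (3, 2), ∇F = (36, 16) → (3, 2) − 0.01·(36, 16) = (2.64, 1.84)
Step 2: at (2.64, 1.84), ∇F = (31.68, 14.72) → (2.64, 1.84) − 0.01·(31.68, 14.72) = (2.3232, 1.6928)
Step 3: at (2.3232, 1.6928), ∇F = (27.8784, 13.5424) → (2.3232, 1.6928) − 0.01·(27.8784, 13.5424) = (2.044416, 1.557376)
F(2.044416, 1.557376) = 34.77950070784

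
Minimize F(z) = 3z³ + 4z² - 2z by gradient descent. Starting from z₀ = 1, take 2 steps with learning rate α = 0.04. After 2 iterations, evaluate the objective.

F′(z) = 9z² + 8z - 2
z₁ = 1 − 0.04·15 = 0.4
z₂ = 0.4 − 0.04·2.64 = 0.2944
F(0.2944) = -0.165566414848

-0.165566414848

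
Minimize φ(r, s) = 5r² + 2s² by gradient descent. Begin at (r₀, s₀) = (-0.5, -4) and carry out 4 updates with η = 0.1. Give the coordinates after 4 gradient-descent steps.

∇φ = (10r, 4s)
Step 1: at (-0.5, -4), ∇φ = (-5, -16) → (-0.5, -4) − 0.1·(-5, -16) = (0, -2.4)
Step 2: at (0, -2.4), ∇φ = (0, -9.6) → (0, -2.4) − 0.1·(0, -9.6) = (0, -1.44)
Step 3: at (0, -1.44), ∇φ = (0, -5.76) → (0, -1.44) − 0.1·(0, -5.76) = (0, -0.864)
Step 4: at (0, -0.864), ∇φ = (0, -3.456) → (0, -0.864) − 0.1·(0, -3.456) = (0, -0.5184)

(0, -0.5184)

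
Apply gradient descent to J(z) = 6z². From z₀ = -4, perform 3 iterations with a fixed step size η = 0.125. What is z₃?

0.5

J′(z) = 12z
Step 1: J′(-4) = -48; z₁ = -4 − 0.125·(-48) = 2
Step 2: J′(2) = 24; z₂ = 2 − 0.125·24 = -1
Step 3: J′(-1) = -12; z₃ = -1 − 0.125·(-12) = 0.5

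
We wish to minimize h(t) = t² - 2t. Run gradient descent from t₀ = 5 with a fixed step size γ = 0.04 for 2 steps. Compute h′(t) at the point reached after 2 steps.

6.7712

h′(t) = 2t - 2
Step 1: h′(5) = 8; t₁ = 5 − 0.04·8 = 4.68
Step 2: h′(4.68) = 7.36; t₂ = 4.68 − 0.04·7.36 = 4.3856
h′(t) at (4.3856) = 6.7712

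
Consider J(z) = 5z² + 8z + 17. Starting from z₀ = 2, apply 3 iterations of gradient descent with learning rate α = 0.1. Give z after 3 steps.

-0.8

J′(z) = 10z + 8
Step 1: J′(2) = 28; z₁ = 2 − 0.1·28 = -0.8
Step 2: J′(-0.8) = 0; z₂ = -0.8 − 0.1·0 = -0.8
Step 3: J′(-0.8) = 0; z₃ = -0.8 − 0.1·0 = -0.8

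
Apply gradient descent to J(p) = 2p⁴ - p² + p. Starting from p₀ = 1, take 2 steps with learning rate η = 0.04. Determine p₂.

0.61816064

J′(p) = 8p³ - 2p + 1
p₁ = 1 − 0.04·7 = 0.72
p₂ = 0.72 − 0.04·2.545984 = 0.61816064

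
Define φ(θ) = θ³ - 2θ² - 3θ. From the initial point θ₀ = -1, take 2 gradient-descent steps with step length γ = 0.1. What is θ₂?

-2.248

φ′(θ) = 3θ² - 4θ - 3
Step 1: φ′(-1) = 4; θ₁ = -1 − 0.1·4 = -1.4
Step 2: φ′(-1.4) = 8.48; θ₂ = -1.4 − 0.1·8.48 = -2.248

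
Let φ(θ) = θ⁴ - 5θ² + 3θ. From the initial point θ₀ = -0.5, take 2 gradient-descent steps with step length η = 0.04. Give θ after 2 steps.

-1.15808

φ′(θ) = 4θ³ - 10θ + 3
Step 1: φ′(-0.5) = 7.5; θ₁ = -0.5 − 0.04·7.5 = -0.8
Step 2: φ′(-0.8) = 8.952; θ₂ = -0.8 − 0.04·8.952 = -1.15808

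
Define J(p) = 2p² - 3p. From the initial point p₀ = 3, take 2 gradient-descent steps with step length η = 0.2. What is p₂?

J′(p) = 4p - 3
Step 1: J′(3) = 9; p₁ = 3 − 0.2·9 = 1.2
Step 2: J′(1.2) = 1.8; p₂ = 1.2 − 0.2·1.8 = 0.84

0.84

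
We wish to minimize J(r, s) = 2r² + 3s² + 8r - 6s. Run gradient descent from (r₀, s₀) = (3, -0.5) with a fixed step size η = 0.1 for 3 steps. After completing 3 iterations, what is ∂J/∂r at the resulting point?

4.32

∇J = (4r + 8, 6s - 6)
Step 1: at (3, -0.5), ∇J = (20, -9) → (3, -0.5) − 0.1·(20, -9) = (1, 0.4)
Step 2: at (1, 0.4), ∇J = (12, -3.6) → (1, 0.4) − 0.1·(12, -3.6) = (-0.2, 0.76)
Step 3: at (-0.2, 0.76), ∇J = (7.2, -1.44) → (-0.2, 0.76) − 0.1·(7.2, -1.44) = (-0.92, 0.904)
∂J/∂r at (-0.92, 0.904) = 4.32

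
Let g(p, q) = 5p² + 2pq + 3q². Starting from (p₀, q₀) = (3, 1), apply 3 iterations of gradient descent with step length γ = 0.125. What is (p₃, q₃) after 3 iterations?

(-0.125, -0.0625)

∇g = (10p + 2q, 2p + 6q)
(p₁, q₁) = (3, 1) − 0.125·(32, 12) = (-1, -0.5)
(p₂, q₂) = (-1, -0.5) − 0.125·(-11, -5) = (0.375, 0.125)
(p₃, q₃) = (0.375, 0.125) − 0.125·(4, 1.5) = (-0.125, -0.0625)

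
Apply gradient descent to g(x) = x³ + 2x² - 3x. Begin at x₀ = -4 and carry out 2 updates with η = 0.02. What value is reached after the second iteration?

-5.412184

g′(x) = 3x² + 4x - 3
x₁ = -4 − 0.02·29 = -4.58
x₂ = -4.58 − 0.02·41.6092 = -5.412184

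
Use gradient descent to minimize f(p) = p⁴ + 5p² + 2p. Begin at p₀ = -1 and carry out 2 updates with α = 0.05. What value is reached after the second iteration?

f′(p) = 4p³ + 10p + 2
Step 1: f′(-1) = -12; p₁ = -1 − 0.05·(-12) = -0.4
Step 2: f′(-0.4) = -2.256; p₂ = -0.4 − 0.05·(-2.256) = -0.2872

-0.2872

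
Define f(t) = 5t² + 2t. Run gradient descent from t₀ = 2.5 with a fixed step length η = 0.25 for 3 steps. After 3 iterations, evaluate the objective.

414.98828125

f′(t) = 10t + 2
Step 1: f′(2.5) = 27; t₁ = 2.5 − 0.25·27 = -4.25
Step 2: f′(-4.25) = -40.5; t₂ = -4.25 − 0.25·(-40.5) = 5.875
Step 3: f′(5.875) = 60.75; t₃ = 5.875 − 0.25·60.75 = -9.3125
f(-9.3125) = 414.98828125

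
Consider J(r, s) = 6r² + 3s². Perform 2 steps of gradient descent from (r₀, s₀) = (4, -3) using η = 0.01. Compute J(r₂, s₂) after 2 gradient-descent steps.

∇J = (12r, 6s)
Step 1: at (4, -3), ∇J = (48, -18) → (4, -3) − 0.01·(48, -18) = (3.52, -2.82)
Step 2: at (3.52, -2.82), ∇J = (42.24, -16.92) → (3.52, -2.82) − 0.01·(42.24, -16.92) = (3.0976, -2.6508)
J(3.0976, -2.6508) = 78.65097648

78.65097648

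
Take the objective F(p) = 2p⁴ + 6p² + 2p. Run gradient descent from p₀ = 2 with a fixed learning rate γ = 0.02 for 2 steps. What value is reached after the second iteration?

F′(p) = 8p³ + 12p + 2
Step 1: F′(2) = 90; p₁ = 2 − 0.02·90 = 0.2
Step 2: F′(0.2) = 4.464; p₂ = 0.2 − 0.02·4.464 = 0.11072

0.11072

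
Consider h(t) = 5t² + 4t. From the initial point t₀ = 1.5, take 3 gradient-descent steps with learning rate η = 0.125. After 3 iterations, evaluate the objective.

h′(t) = 10t + 4
t₁ = 1.5 − 0.125·19 = -0.875
t₂ = -0.875 − 0.125·(-4.75) = -0.28125
t₃ = -0.28125 − 0.125·1.1875 = -0.4296875
h(-0.4296875) = -0.79559326171875

-0.79559326171875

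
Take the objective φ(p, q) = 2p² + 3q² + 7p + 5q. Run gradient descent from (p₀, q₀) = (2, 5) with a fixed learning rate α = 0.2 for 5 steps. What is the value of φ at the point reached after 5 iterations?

-8.20832

∇φ = (4p + 7, 6q + 5)
(p₁, q₁) = (2, 5) − 0.2·(15, 35) = (-1, -2)
(p₂, q₂) = (-1, -2) − 0.2·(3, -7) = (-1.6, -0.6)
(p₃, q₃) = (-1.6, -0.6) − 0.2·(0.6, 1.4) = (-1.72, -0.88)
(p₄, q₄) = (-1.72, -0.88) − 0.2·(0.12, -0.28) = (-1.744, -0.824)
(p₅, q₅) = (-1.744, -0.824) − 0.2·(0.024, 0.056) = (-1.7488, -0.8352)
φ(-1.7488, -0.8352) = -8.20832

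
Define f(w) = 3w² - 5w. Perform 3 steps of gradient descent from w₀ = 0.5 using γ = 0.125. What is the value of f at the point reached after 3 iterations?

f′(w) = 6w - 5
w₁ = 0.5 − 0.125·(-2) = 0.75
w₂ = 0.75 − 0.125·(-0.5) = 0.8125
w₃ = 0.8125 − 0.125·(-0.125) = 0.828125
f(0.828125) = -2.083251953125

-2.083251953125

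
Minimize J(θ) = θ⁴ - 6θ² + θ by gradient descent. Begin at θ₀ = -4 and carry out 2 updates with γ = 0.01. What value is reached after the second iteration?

-1.88403772

J′(θ) = 4θ³ - 12θ + 1
θ₁ = -4 − 0.01·(-207) = -1.93
θ₂ = -1.93 − 0.01·(-4.596228) = -1.88403772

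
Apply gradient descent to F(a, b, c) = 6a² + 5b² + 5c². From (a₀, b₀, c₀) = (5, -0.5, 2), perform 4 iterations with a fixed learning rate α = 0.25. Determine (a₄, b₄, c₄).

(80, -2.53125, 10.125)

∇F = (12a, 10b, 10c)
(a₁, b₁, c₁) = (5, -0.5, 2) − 0.25·(60, -5, 20) = (-10, 0.75, -3)
(a₂, b₂, c₂) = (-10, 0.75, -3) − 0.25·(-120, 7.5, -30) = (20, -1.125, 4.5)
(a₃, b₃, c₃) = (20, -1.125, 4.5) − 0.25·(240, -11.25, 45) = (-40, 1.6875, -6.75)
(a₄, b₄, c₄) = (-40, 1.6875, -6.75) − 0.25·(-480, 16.875, -67.5) = (80, -2.53125, 10.125)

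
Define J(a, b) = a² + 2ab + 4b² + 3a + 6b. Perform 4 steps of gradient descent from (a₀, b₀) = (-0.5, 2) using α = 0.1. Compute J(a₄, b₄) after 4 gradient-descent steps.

-2.98731456

∇J = (2a + 2b + 3, 2a + 8b + 6)
(a₁, b₁) = (-0.5, 2) − 0.1·(6, 21) = (-1.1, -0.1)
(a₂, b₂) = (-1.1, -0.1) − 0.1·(0.6, 3) = (-1.16, -0.4)
(a₃, b₃) = (-1.16, -0.4) − 0.1·(-0.12, 0.48) = (-1.148, -0.448)
(a₄, b₄) = (-1.148, -0.448) − 0.1·(-0.192, 0.12) = (-1.1288, -0.46)
J(-1.1288, -0.46) = -2.98731456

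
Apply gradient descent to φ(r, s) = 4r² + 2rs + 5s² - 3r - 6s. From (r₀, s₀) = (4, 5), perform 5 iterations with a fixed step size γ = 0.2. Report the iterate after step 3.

∇φ = (8r + 2s - 3, 2r + 10s - 6)
(r₁, s₁) = (4, 5) − 0.2·(39, 52) = (-3.8, -5.4)
(r₂, s₂) = (-3.8, -5.4) − 0.2·(-44.2, -67.6) = (5.04, 8.12)
(r₃, s₃) = (5.04, 8.12) − 0.2·(53.56, 85.28) = (-5.672, -8.936)

(-5.672, -8.936)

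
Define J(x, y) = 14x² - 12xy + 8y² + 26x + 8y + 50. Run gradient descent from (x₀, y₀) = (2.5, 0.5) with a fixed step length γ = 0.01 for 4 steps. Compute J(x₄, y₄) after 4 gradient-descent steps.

∇J = (28x - 12y + 26, -12x + 16y + 8)
(x₁, y₁) = (2.5, 0.5) − 0.01·(90, -14) = (1.6, 0.64)
(x₂, y₂) = (1.6, 0.64) − 0.01·(63.12, -0.96) = (0.9688, 0.6496)
(x₃, y₃) = (0.9688, 0.6496) − 0.01·(45.3312, 6.768) = (0.515488, 0.58192)
(x₄, y₄) = (0.515488, 0.58192) − 0.01·(33.450624, 11.124864) = (0.18098176, 0.47067136)
J(0.18098176, 0.47067136) = 59.67951526395904

59.67951526395904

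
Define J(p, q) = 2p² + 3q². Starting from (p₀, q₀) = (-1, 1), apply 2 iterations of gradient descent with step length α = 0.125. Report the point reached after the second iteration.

∇J = (4p, 6q)
Step 1: at (-1, 1), ∇J = (-4, 6) → (-1, 1) − 0.125·(-4, 6) = (-0.5, 0.25)
Step 2: at (-0.5, 0.25), ∇J = (-2, 1.5) → (-0.5, 0.25) − 0.125·(-2, 1.5) = (-0.25, 0.0625)

(-0.25, 0.0625)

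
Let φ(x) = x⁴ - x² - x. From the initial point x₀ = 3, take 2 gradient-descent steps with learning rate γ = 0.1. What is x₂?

φ′(x) = 4x³ - 2x - 1
x₁ = 3 − 0.1·101 = -7.1
x₂ = -7.1 − 0.1·(-1418.444) = 134.7444

134.7444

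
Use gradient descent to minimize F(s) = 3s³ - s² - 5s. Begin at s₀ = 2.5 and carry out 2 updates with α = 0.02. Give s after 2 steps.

F′(s) = 9s² - 2s - 5
Step 1: F′(2.5) = 46.25; s₁ = 2.5 − 0.02·46.25 = 1.575
Step 2: F′(1.575) = 14.175625; s₂ = 1.575 − 0.02·14.175625 = 1.2914875

1.2914875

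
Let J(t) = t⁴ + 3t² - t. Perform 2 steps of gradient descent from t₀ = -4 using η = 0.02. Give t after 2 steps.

1.10547776

J′(t) = 4t³ + 6t - 1
Step 1: J′(-4) = -281; t₁ = -4 − 0.02·(-281) = 1.62
Step 2: J′(1.62) = 25.726112; t₂ = 1.62 − 0.02·25.726112 = 1.10547776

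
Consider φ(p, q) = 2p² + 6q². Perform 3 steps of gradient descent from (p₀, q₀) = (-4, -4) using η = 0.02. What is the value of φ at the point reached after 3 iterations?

37.902553186304

∇φ = (4p, 12q)
(p₁, q₁) = (-4, -4) − 0.02·(-16, -48) = (-3.68, -3.04)
(p₂, q₂) = (-3.68, -3.04) − 0.02·(-14.72, -36.48) = (-3.3856, -2.3104)
(p₃, q₃) = (-3.3856, -2.3104) − 0.02·(-13.5424, -27.7248) = (-3.114752, -1.755904)
φ(-3.114752, -1.755904) = 37.902553186304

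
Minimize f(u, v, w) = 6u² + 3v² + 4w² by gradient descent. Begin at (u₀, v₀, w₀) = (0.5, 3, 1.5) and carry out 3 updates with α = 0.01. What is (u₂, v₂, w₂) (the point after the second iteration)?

(0.3872, 2.6508, 1.2696)

∇f = (12u, 6v, 8w)
Step 1: at (0.5, 3, 1.5), ∇f = (6, 18, 12) → (0.5, 3, 1.5) − 0.01·(6, 18, 12) = (0.44, 2.82, 1.38)
Step 2: at (0.44, 2.82, 1.38), ∇f = (5.28, 16.92, 11.04) → (0.44, 2.82, 1.38) − 0.01·(5.28, 16.92, 11.04) = (0.3872, 2.6508, 1.2696)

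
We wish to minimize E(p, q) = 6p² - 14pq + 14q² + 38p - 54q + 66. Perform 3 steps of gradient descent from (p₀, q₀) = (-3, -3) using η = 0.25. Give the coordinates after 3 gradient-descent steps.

(-758.75, 1304.5)

∇E = (12p - 14q + 38, -14p + 28q - 54)
Step 1: at (-3, -3), ∇E = (44, -96) → (-3, -3) − 0.25·(44, -96) = (-14, 21)
Step 2: at (-14, 21), ∇E = (-424, 730) → (-14, 21) − 0.25·(-424, 730) = (92, -161.5)
Step 3: at (92, -161.5), ∇E = (3403, -5864) → (92, -161.5) − 0.25·(3403, -5864) = (-758.75, 1304.5)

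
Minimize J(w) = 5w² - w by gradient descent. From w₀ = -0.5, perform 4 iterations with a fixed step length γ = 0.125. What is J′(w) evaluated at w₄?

-0.0234375

J′(w) = 10w - 1
w₁ = -0.5 − 0.125·(-6) = 0.25
w₂ = 0.25 − 0.125·1.5 = 0.0625
w₃ = 0.0625 − 0.125·(-0.375) = 0.109375
w₄ = 0.109375 − 0.125·0.09375 = 0.09765625
J′(w) at (0.09765625) = -0.0234375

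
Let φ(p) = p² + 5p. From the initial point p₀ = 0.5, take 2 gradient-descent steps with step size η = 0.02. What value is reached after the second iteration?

φ′(p) = 2p + 5
p₁ = 0.5 − 0.02·6 = 0.38
p₂ = 0.38 − 0.02·5.76 = 0.2648

0.2648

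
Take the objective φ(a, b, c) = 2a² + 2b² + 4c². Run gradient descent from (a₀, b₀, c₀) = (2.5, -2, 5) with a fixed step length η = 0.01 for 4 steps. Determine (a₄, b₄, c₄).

∇φ = (4a, 4b, 8c)
(a₁, b₁, c₁) = (2.5, -2, 5) − 0.01·(10, -8, 40) = (2.4, -1.92, 4.6)
(a₂, b₂, c₂) = (2.4, -1.92, 4.6) − 0.01·(9.6, -7.68, 36.8) = (2.304, -1.8432, 4.232)
(a₃, b₃, c₃) = (2.304, -1.8432, 4.232) − 0.01·(9.216, -7.3728, 33.856) = (2.21184, -1.769472, 3.89344)
(a₄, b₄, c₄) = (2.21184, -1.769472, 3.89344) − 0.01·(8.84736, -7.077888, 31.14752) = (2.1233664, -1.69869312, 3.5819648)

(2.1233664, -1.69869312, 3.5819648)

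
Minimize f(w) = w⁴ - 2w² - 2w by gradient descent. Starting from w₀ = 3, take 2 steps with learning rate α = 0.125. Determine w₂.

322.0859375

f′(w) = 4w³ - 4w - 2
w₁ = 3 − 0.125·94 = -8.75
w₂ = -8.75 − 0.125·(-2646.6875) = 322.0859375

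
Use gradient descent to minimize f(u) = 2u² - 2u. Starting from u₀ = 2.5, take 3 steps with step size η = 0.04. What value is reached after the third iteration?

1.685408

f′(u) = 4u - 2
u₁ = 2.5 − 0.04·8 = 2.18
u₂ = 2.18 − 0.04·6.72 = 1.9112
u₃ = 1.9112 − 0.04·5.6448 = 1.685408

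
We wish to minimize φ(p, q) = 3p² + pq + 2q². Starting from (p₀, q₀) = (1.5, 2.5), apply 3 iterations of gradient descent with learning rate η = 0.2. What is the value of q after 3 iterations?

∇φ = (6p + q, p + 4q)
Step 1: at (1.5, 2.5), ∇φ = (11.5, 11.5) → (1.5, 2.5) − 0.2·(11.5, 11.5) = (-0.8, 0.2)
Step 2: at (-0.8, 0.2), ∇φ = (-4.6, 0) → (-0.8, 0.2) − 0.2·(-4.6, 0) = (0.12, 0.2)
Step 3: at (0.12, 0.2), ∇φ = (0.92, 0.92) → (0.12, 0.2) − 0.2·(0.92, 0.92) = (-0.064, 0.016)
q = 0.016

0.016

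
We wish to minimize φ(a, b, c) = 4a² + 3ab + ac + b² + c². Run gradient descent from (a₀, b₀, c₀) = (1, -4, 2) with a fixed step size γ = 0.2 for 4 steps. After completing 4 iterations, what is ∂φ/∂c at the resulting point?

0.2

∇φ = (8a + 3b + c, 3a + 2b, a + 2c)
Step 1: at (1, -4, 2), ∇φ = (-2, -5, 5) → (1, -4, 2) − 0.2·(-2, -5, 5) = (1.4, -3, 1)
Step 2: at (1.4, -3, 1), ∇φ = (3.2, -1.8, 3.4) → (1.4, -3, 1) − 0.2·(3.2, -1.8, 3.4) = (0.76, -2.64, 0.32)
Step 3: at (0.76, -2.64, 0.32), ∇φ = (-1.52, -3, 1.4) → (0.76, -2.64, 0.32) − 0.2·(-1.52, -3, 1.4) = (1.064, -2.04, 0.04)
Step 4: at (1.064, -2.04, 0.04), ∇φ = (2.432, -0.888, 1.144) → (1.064, -2.04, 0.04) − 0.2·(2.432, -0.888, 1.144) = (0.5776, -1.8624, -0.1888)
∂φ/∂c at (0.5776, -1.8624, -0.1888) = 0.2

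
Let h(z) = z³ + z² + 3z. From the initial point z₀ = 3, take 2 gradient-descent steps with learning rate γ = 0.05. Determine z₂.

h′(z) = 3z² + 2z + 3
Step 1: h′(3) = 36; z₁ = 3 − 0.05·36 = 1.2
Step 2: h′(1.2) = 9.72; z₂ = 1.2 − 0.05·9.72 = 0.714

0.714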